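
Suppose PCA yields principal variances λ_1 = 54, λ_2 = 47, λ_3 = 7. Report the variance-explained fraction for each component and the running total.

Step 1 — total variance = trace(Sigma) = Σ λ_i = 54 + 47 + 7 = 108.

Step 2 — fraction explained by component i = λ_i / Σ λ:
  PC1: 54/108 = 0.5
  PC2: 47/108 = 0.4352
  PC3: 7/108 = 0.0648

Step 3 — cumulative fraction after k components = (λ_1 + ... + λ_k) / Σ λ:
  k = 1: 54/108 = 0.5
  k = 2: (54 + 47)/108 = 101/108 = 0.9352
  k = 3: (54 + 47 + 7)/108 = 108/108 = 1

Summary (fraction, with percent):

explained: PC1 0.5 (50%), PC2 0.4352 (43.52%), PC3 0.0648 (6.48%);  cumulative: 0.5, 0.9352, 1


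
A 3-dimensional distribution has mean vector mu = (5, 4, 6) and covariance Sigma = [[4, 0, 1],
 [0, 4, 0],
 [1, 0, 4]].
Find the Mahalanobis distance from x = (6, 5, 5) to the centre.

Step 1 — centre the observation: (x - mu) = (1, 1, -1).

Step 2 — invert Sigma (cofactor / det for 3×3, or solve directly):
  Sigma^{-1} = [[0.2667, 0, -0.0667],
 [0, 0.25, 0],
 [-0.0667, 0, 0.2667]].

Step 3 — form the quadratic (x - mu)^T · Sigma^{-1} · (x - mu):
  Sigma^{-1} · (x - mu) = (0.3333, 0.25, -0.3333).
  (x - mu)^T · [Sigma^{-1} · (x - mu)] = (1)·(0.3333) + (1)·(0.25) + (-1)·(-0.3333) = 0.9167.

Step 4 — take square root: d = √(0.9167) ≈ 0.9574.

d(x, mu) = √(0.9167) ≈ 0.9574


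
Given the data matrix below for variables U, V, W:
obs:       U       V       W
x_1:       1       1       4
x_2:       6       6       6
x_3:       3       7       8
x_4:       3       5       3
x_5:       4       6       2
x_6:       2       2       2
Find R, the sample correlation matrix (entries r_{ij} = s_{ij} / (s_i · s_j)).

Step 1 — column means:
  mean(U) = (1 + 6 + 3 + 3 + 4 + 2) / 6 = 19/6 = 3.1667
  mean(V) = (1 + 6 + 7 + 5 + 6 + 2) / 6 = 27/6 = 4.5
  mean(W) = (4 + 6 + 8 + 3 + 2 + 2) / 6 = 25/6 = 4.1667

Step 2 — sample variances and covariances s[i,j] = (1/(n-1)) · Σ_k (x_{k,i} - mean_i) · (x_{k,j} - mean_j), with n-1 = 5:
  s[U,U] = ((-2.1667)·(-2.1667) + (2.8333)·(2.8333) + (-0.1667)·(-0.1667) + (-0.1667)·(-0.1667) + (0.8333)·(0.8333) + (-1.1667)·(-1.1667)) / 5 = 14.8333/5 = 2.9667
  s[U,V] = ((-2.1667)·(-3.5) + (2.8333)·(1.5) + (-0.1667)·(2.5) + (-0.1667)·(0.5) + (0.8333)·(1.5) + (-1.1667)·(-2.5)) / 5 = 15.5/5 = 3.1
  s[U,W] = ((-2.1667)·(-0.1667) + (2.8333)·(1.8333) + (-0.1667)·(3.8333) + (-0.1667)·(-1.1667) + (0.8333)·(-2.1667) + (-1.1667)·(-2.1667)) / 5 = 5.8333/5 = 1.1667
  s[V,V] = ((-3.5)·(-3.5) + (1.5)·(1.5) + (2.5)·(2.5) + (0.5)·(0.5) + (1.5)·(1.5) + (-2.5)·(-2.5)) / 5 = 29.5/5 = 5.9
  s[V,W] = ((-3.5)·(-0.1667) + (1.5)·(1.8333) + (2.5)·(3.8333) + (0.5)·(-1.1667) + (1.5)·(-2.1667) + (-2.5)·(-2.1667)) / 5 = 14.5/5 = 2.9
  s[W,W] = ((-0.1667)·(-0.1667) + (1.8333)·(1.8333) + (3.8333)·(3.8333) + (-1.1667)·(-1.1667) + (-2.1667)·(-2.1667) + (-2.1667)·(-2.1667)) / 5 = 28.8333/5 = 5.7667
  Sample standard deviations s_i = √(s[i,i]):
  s(U) = √(2.9667) = 1.7224
  s(V) = √(5.9) = 2.429
  s(W) = √(5.7667) = 2.4014

Step 3 — r_{ij} = s_{ij} / (s_i · s_j):
  r[U,U] = 1 (diagonal).
  r[U,V] = 3.1 / (1.7224 · 2.429) = 3.1 / 4.1837 = 0.741
  r[U,W] = 1.1667 / (1.7224 · 2.4014) = 1.1667 / 4.1362 = 0.2821
  r[V,V] = 1 (diagonal).
  r[V,W] = 2.9 / (2.429 · 2.4014) = 2.9 / 5.833 = 0.4972
  r[W,W] = 1 (diagonal).

R is symmetric with unit diagonal. Assembling:

R = [[1, 0.741, 0.2821],
 [0.741, 1, 0.4972],
 [0.2821, 0.4972, 1]]


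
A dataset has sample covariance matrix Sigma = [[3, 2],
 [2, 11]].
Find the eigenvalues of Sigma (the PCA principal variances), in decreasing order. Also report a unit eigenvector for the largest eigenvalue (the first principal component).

Step 1 — characteristic polynomial of 2×2 Sigma:
  det(Sigma - λI) = λ² - trace · λ + det = 0.
  trace = 3 + 11 = 14, det = 3·11 - (2)² = 29.
Step 2 — discriminant:
  Δ = trace² - 4·det = 196 - 116 = 80.
Step 3 — eigenvalues:
  λ = (trace ± √Δ)/2 = (14 ± 8.9443)/2,
  λ_1 = 11.4721,  λ_2 = 2.5279.

Step 4 — unit eigenvector for λ_1: solve (Sigma - λ_1 I)v = 0. First row:
  (3 - 11.4721)·v_x + (2)·v_y = 0, i.e. (-8.4721)·v_x + (2)·v_y = 0,
  so v ∝ (b, λ_1 - a) = (2, 8.4721) = u.
  ||u|| = √((2)² + (8.4721)²) = √(75.7771) ≈ 8.705,
  v_1 = u/||u|| ≈ (0.2298, 0.9732) (||v_1|| = 1).

λ_1 = 11.4721,  λ_2 = 2.5279;  v_1 ≈ (0.2298, 0.9732)


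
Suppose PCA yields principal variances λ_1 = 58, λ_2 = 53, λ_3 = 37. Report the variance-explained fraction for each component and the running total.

Step 1 — total variance = trace(Sigma) = Σ λ_i = 58 + 53 + 37 = 148.

Step 2 — fraction explained by component i = λ_i / Σ λ:
  PC1: 58/148 = 0.3919
  PC2: 53/148 = 0.3581
  PC3: 37/148 = 0.25

Step 3 — cumulative fraction after k components = (λ_1 + ... + λ_k) / Σ λ:
  k = 1: 58/148 = 0.3919
  k = 2: (58 + 53)/148 = 111/148 = 0.75
  k = 3: (58 + 53 + 37)/148 = 148/148 = 1

Summary (fraction, with percent):

explained: PC1 0.3919 (39.19%), PC2 0.3581 (35.81%), PC3 0.25 (25%);  cumulative: 0.3919, 0.75, 1


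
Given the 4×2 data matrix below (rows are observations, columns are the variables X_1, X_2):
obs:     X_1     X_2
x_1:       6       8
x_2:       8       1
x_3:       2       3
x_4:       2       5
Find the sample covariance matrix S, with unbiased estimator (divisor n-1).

Step 1 — column means:
  mean(X_1) = (6 + 8 + 2 + 2) / 4 = 18/4 = 4.5
  mean(X_2) = (8 + 1 + 3 + 5) / 4 = 17/4 = 4.25

Step 2 — sample covariance S[i,j] = (1/(n-1)) · Σ_k (x_{k,i} - mean_i) · (x_{k,j} - mean_j), with n-1 = 3.
  S[X_1,X_1] = ((1.5)·(1.5) + (3.5)·(3.5) + (-2.5)·(-2.5) + (-2.5)·(-2.5)) / 3 = 27/3 = 9
  S[X_1,X_2] = ((1.5)·(3.75) + (3.5)·(-3.25) + (-2.5)·(-1.25) + (-2.5)·(0.75)) / 3 = -4.5/3 = -1.5
  S[X_2,X_2] = ((3.75)·(3.75) + (-3.25)·(-3.25) + (-1.25)·(-1.25) + (0.75)·(0.75)) / 3 = 26.75/3 = 8.9167

S is symmetric (S[j,i] = S[i,j]). Assembling:

S = [[9, -1.5],
 [-1.5, 8.9167]]


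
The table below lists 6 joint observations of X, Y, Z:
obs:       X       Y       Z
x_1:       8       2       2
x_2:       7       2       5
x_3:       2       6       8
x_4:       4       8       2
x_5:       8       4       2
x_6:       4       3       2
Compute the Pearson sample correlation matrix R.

Step 1 — column means:
  mean(X) = (8 + 7 + 2 + 4 + 8 + 4) / 6 = 33/6 = 5.5
  mean(Y) = (2 + 2 + 6 + 8 + 4 + 3) / 6 = 25/6 = 4.1667
  mean(Z) = (2 + 5 + 8 + 2 + 2 + 2) / 6 = 21/6 = 3.5

Step 2 — sample variances and covariances s[i,j] = (1/(n-1)) · Σ_k (x_{k,i} - mean_i) · (x_{k,j} - mean_j), with n-1 = 5:
  s[X,X] = ((2.5)·(2.5) + (1.5)·(1.5) + (-3.5)·(-3.5) + (-1.5)·(-1.5) + (2.5)·(2.5) + (-1.5)·(-1.5)) / 5 = 31.5/5 = 6.3
  s[X,Y] = ((2.5)·(-2.1667) + (1.5)·(-2.1667) + (-3.5)·(1.8333) + (-1.5)·(3.8333) + (2.5)·(-0.1667) + (-1.5)·(-1.1667)) / 5 = -19.5/5 = -3.9
  s[X,Z] = ((2.5)·(-1.5) + (1.5)·(1.5) + (-3.5)·(4.5) + (-1.5)·(-1.5) + (2.5)·(-1.5) + (-1.5)·(-1.5)) / 5 = -16.5/5 = -3.3
  s[Y,Y] = ((-2.1667)·(-2.1667) + (-2.1667)·(-2.1667) + (1.8333)·(1.8333) + (3.8333)·(3.8333) + (-0.1667)·(-0.1667) + (-1.1667)·(-1.1667)) / 5 = 28.8333/5 = 5.7667
  s[Y,Z] = ((-2.1667)·(-1.5) + (-2.1667)·(1.5) + (1.8333)·(4.5) + (3.8333)·(-1.5) + (-0.1667)·(-1.5) + (-1.1667)·(-1.5)) / 5 = 4.5/5 = 0.9
  s[Z,Z] = ((-1.5)·(-1.5) + (1.5)·(1.5) + (4.5)·(4.5) + (-1.5)·(-1.5) + (-1.5)·(-1.5) + (-1.5)·(-1.5)) / 5 = 31.5/5 = 6.3
  Sample standard deviations s_i = √(s[i,i]):
  s(X) = √(6.3) = 2.51
  s(Y) = √(5.7667) = 2.4014
  s(Z) = √(6.3) = 2.51

Step 3 — r_{ij} = s_{ij} / (s_i · s_j):
  r[X,X] = 1 (diagonal).
  r[X,Y] = -3.9 / (2.51 · 2.4014) = -3.9 / 6.0274 = -0.647
  r[X,Z] = -3.3 / (2.51 · 2.51) = -3.3 / 6.3 = -0.5238
  r[Y,Y] = 1 (diagonal).
  r[Y,Z] = 0.9 / (2.4014 · 2.51) = 0.9 / 6.0274 = 0.1493
  r[Z,Z] = 1 (diagonal).

R is symmetric with unit diagonal. Assembling:

R = [[1, -0.647, -0.5238],
 [-0.647, 1, 0.1493],
 [-0.5238, 0.1493, 1]]


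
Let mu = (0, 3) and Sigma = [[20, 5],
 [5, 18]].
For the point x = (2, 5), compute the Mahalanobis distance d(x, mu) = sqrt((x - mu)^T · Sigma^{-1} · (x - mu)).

Step 1 — centre the observation: (x - mu) = (2, 2).

Step 2 — invert Sigma. det(Sigma) = 20·18 - (5)² = 335.
  Sigma^{-1} = (1/det) · [[d, -b], [-b, a]] = [[0.0537, -0.0149],
 [-0.0149, 0.0597]].

Step 3 — form the quadratic (x - mu)^T · Sigma^{-1} · (x - mu):
  Sigma^{-1} · (x - mu) = (0.0776, 0.0896).
  (x - mu)^T · [Sigma^{-1} · (x - mu)] = (2)·(0.0776) + (2)·(0.0896) = 0.3343.

Step 4 — take square root: d = √(0.3343) ≈ 0.5782.

d(x, mu) = √(0.3343) ≈ 0.5782


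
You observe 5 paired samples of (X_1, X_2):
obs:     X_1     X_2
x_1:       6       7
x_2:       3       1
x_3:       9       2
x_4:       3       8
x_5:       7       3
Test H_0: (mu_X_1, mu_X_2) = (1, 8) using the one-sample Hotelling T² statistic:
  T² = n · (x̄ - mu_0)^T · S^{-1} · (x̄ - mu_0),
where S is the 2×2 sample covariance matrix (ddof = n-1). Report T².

Step 1 — sample mean vector:
  mean(X_1) = (6 + 3 + 9 + 3 + 7) / 5 = 28/5 = 5.6
  mean(X_2) = (7 + 1 + 2 + 8 + 3) / 5 = 21/5 = 4.2
  x̄ = (5.6, 4.2),  deviation x̄ - mu_0 = (5.6, 4.2) - (1, 8) = (4.6, -3.8).

Step 2 — sample covariance matrix, S[i,j] = (1/(n-1)) · Σ_k (x_{k,i} - mean_i) · (x_{k,j} - mean_j), divisor n-1 = 4:
  S[X_1,X_1] = ((0.4)·(0.4) + (-2.6)·(-2.6) + (3.4)·(3.4) + (-2.6)·(-2.6) + (1.4)·(1.4)) / 4 = 27.2/4 = 6.8
  S[X_1,X_2] = ((0.4)·(2.8) + (-2.6)·(-3.2) + (3.4)·(-2.2) + (-2.6)·(3.8) + (1.4)·(-1.2)) / 4 = -9.6/4 = -2.4
  S[X_2,X_2] = ((2.8)·(2.8) + (-3.2)·(-3.2) + (-2.2)·(-2.2) + (3.8)·(3.8) + (-1.2)·(-1.2)) / 4 = 38.8/4 = 9.7
  S = [[6.8, -2.4],
 [-2.4, 9.7]].

Step 3 — invert S. det(S) = 6.8·9.7 - (-2.4)² = 60.2.
  S^{-1} = (1/det) · [[d, -b], [-b, a]] = [[0.1611, 0.0399],
 [0.0399, 0.113]].

Step 4 — quadratic form (x̄ - mu_0)^T · S^{-1} · (x̄ - mu_0):
  S^{-1} · (x̄ - mu_0) = (0.5897, -0.2458),
  (x̄ - mu_0)^T · [...] = (4.6)·(0.5897) + (-3.8)·(-0.2458) = 3.6468.

Step 5 — scale by n: T² = 5 · 3.6468 = 18.2342.

T² ≈ 18.2342


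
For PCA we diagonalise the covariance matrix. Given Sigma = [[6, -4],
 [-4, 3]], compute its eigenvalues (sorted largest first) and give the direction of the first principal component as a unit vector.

Step 1 — characteristic polynomial of 2×2 Sigma:
  det(Sigma - λI) = λ² - trace · λ + det = 0.
  trace = 6 + 3 = 9, det = 6·3 - (-4)² = 2.
Step 2 — discriminant:
  Δ = trace² - 4·det = 81 - 8 = 73.
Step 3 — eigenvalues:
  λ = (trace ± √Δ)/2 = (9 ± 8.544)/2,
  λ_1 = 8.772,  λ_2 = 0.228.

Step 4 — unit eigenvector for λ_1: solve (Sigma - λ_1 I)v = 0. First row:
  (6 - 8.772)·v_x + (-4)·v_y = 0, i.e. (-2.772)·v_x + (-4)·v_y = 0,
  so v ∝ (b, λ_1 - a) = (-4, 2.772); multiply by -1 so the first entry is positive: u = (4, -2.772).
  ||u|| = √((4)² + (-2.772)²) = √(23.684) ≈ 4.8666,
  v_1 = u/||u|| ≈ (0.8219, -0.5696) (||v_1|| = 1).

λ_1 = 8.772,  λ_2 = 0.228;  v_1 ≈ (0.8219, -0.5696)


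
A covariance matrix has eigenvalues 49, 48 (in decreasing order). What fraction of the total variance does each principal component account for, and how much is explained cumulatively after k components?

Step 1 — total variance = trace(Sigma) = Σ λ_i = 49 + 48 = 97.

Step 2 — fraction explained by component i = λ_i / Σ λ:
  PC1: 49/97 = 0.5052
  PC2: 48/97 = 0.4948

Step 3 — cumulative fraction after k components = (λ_1 + ... + λ_k) / Σ λ:
  k = 1: 49/97 = 0.5052
  k = 2: (49 + 48)/97 = 97/97 = 1

Summary (fraction, with percent):

explained: PC1 0.5052 (50.52%), PC2 0.4948 (49.48%);  cumulative: 0.5052, 1


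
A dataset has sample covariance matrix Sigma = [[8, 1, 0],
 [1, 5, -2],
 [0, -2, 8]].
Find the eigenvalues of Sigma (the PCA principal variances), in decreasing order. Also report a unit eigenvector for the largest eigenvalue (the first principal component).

Step 1 — characteristic polynomial p(λ) = det(λI - Sigma) = λ³ - tr·λ² + c_1·λ - det, where tr = trace, c_1 = sum of the principal 2×2 minors, det = det(Sigma):
  tr = 8 + 5 + 8 = 21,
  c_1 = (8·5 - (1)²) + (8·8 - (0)²) + (5·8 - (-2)²) = 39 + 64 + 36 = 139,
  det = 8·(5·8 - (-2)²) - (1)·((1)·8 - (-2)·(0)) + (0)·((1)·(-2) - 5·(0)) = 8·(36) - (1)·(8) + (0)·(-2) = 280.
  So p(λ) = λ³ - 21λ² + 139λ - 280.
Step 2 — look for an integer root (rational root theorem: any rational root is an integer divisor of 280). Testing λ = 8:
  p(8) = 512 - 1344 + 1112 - 280 = 0  ✓
  Dividing out (λ - 8): p(λ) = (λ - 8)(λ² - 13λ + 35).
Step 3 — remaining eigenvalues from the quadratic λ² - 13λ + 35 = 0:
  Δ = 13² - 4·35 = 169 - 140 = 29,  λ = (13 ± √29)/2 = (13 ± 5.3852)/2 ≈ 9.1926 or 3.8074.
  Sorted: λ_1 = 9.1926,  λ_2 = 8,  λ_3 = 3.8074  (check: sum = 21 = tr ✓).

Step 4 — unit eigenvector for λ_1 ≈ 9.1926: v spans the null space of (Sigma - λ_1 I), whose rows are
  r_1 = (-1.1926, 1, 0),  r_2 = (1, -4.1926, -2),  r_3 = (0, -2, -1.1926).
  v is orthogonal to every row, so take v ∝ r_1 × r_2 = ((1)·(-2) - (0)·(-4.1926), (0)·(1) - (-1.1926)·(-2), (-1.1926)·(-4.1926) - (1)·(1)) ≈ (-2, -2.3852, 4).
  Rescale (multiply by -1 so the first nonzero entry is positive): u = (2, 2.3852, -4).
  ||u|| = √((2)² + (2.3852)² + (-4)²) = √(25.689) ≈ 5.0684,  v_1 = u/||u|| ≈ (0.3946, 0.4706, -0.7892) (||v_1|| = 1).

λ_1 = 9.1926,  λ_2 = 8,  λ_3 = 3.8074;  v_1 ≈ (0.3946, 0.4706, -0.7892)


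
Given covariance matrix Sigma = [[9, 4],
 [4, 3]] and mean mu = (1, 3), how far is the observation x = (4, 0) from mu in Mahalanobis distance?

Step 1 — centre the observation: (x - mu) = (3, -3).

Step 2 — invert Sigma. det(Sigma) = 9·3 - (4)² = 11.
  Sigma^{-1} = (1/det) · [[d, -b], [-b, a]] = [[0.2727, -0.3636],
 [-0.3636, 0.8182]].

Step 3 — form the quadratic (x - mu)^T · Sigma^{-1} · (x - mu):
  Sigma^{-1} · (x - mu) = (1.9091, -3.5455).
  (x - mu)^T · [Sigma^{-1} · (x - mu)] = (3)·(1.9091) + (-3)·(-3.5455) = 16.3636.

Step 4 — take square root: d = √(16.3636) ≈ 4.0452.

d(x, mu) = √(16.3636) ≈ 4.0452


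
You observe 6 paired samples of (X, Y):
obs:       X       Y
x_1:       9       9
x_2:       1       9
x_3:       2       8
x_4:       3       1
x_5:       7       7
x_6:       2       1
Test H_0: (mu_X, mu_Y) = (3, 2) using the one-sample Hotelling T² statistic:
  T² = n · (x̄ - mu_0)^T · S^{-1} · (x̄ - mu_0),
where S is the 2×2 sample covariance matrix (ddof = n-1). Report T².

Step 1 — sample mean vector:
  mean(X) = (9 + 1 + 2 + 3 + 7 + 2) / 6 = 24/6 = 4
  mean(Y) = (9 + 9 + 8 + 1 + 7 + 1) / 6 = 35/6 = 5.8333
  x̄ = (4, 5.8333),  deviation x̄ - mu_0 = (4, 5.8333) - (3, 2) = (1, 3.8333).

Step 2 — sample covariance matrix, S[i,j] = (1/(n-1)) · Σ_k (x_{k,i} - mean_i) · (x_{k,j} - mean_j), divisor n-1 = 5:
  S[X,X] = ((5)·(5) + (-3)·(-3) + (-2)·(-2) + (-1)·(-1) + (3)·(3) + (-2)·(-2)) / 5 = 52/5 = 10.4
  S[X,Y] = ((5)·(3.1667) + (-3)·(3.1667) + (-2)·(2.1667) + (-1)·(-4.8333) + (3)·(1.1667) + (-2)·(-4.8333)) / 5 = 20/5 = 4
  S[Y,Y] = ((3.1667)·(3.1667) + (3.1667)·(3.1667) + (2.1667)·(2.1667) + (-4.8333)·(-4.8333) + (1.1667)·(1.1667) + (-4.8333)·(-4.8333)) / 5 = 72.8333/5 = 14.5667
  S = [[10.4, 4],
 [4, 14.5667]].

Step 3 — invert S. det(S) = 10.4·14.5667 - (4)² = 135.4933.
  S^{-1} = (1/det) · [[d, -b], [-b, a]] = [[0.1075, -0.0295],
 [-0.0295, 0.0768]].

Step 4 — quadratic form (x̄ - mu_0)^T · S^{-1} · (x̄ - mu_0):
  S^{-1} · (x̄ - mu_0) = (-0.0057, 0.2647),
  (x̄ - mu_0)^T · [...] = (1)·(-0.0057) + (3.8333)·(0.2647) = 1.0091.

Step 5 — scale by n: T² = 6 · 1.0091 = 6.0544.

T² ≈ 6.0544


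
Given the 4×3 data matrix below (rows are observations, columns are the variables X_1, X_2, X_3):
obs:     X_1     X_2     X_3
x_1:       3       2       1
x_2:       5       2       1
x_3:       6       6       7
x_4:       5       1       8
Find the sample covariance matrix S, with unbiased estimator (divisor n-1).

Step 1 — column means:
  mean(X_1) = (3 + 5 + 6 + 5) / 4 = 19/4 = 4.75
  mean(X_2) = (2 + 2 + 6 + 1) / 4 = 11/4 = 2.75
  mean(X_3) = (1 + 1 + 7 + 8) / 4 = 17/4 = 4.25

Step 2 — sample covariance S[i,j] = (1/(n-1)) · Σ_k (x_{k,i} - mean_i) · (x_{k,j} - mean_j), with n-1 = 3.
  S[X_1,X_1] = ((-1.75)·(-1.75) + (0.25)·(0.25) + (1.25)·(1.25) + (0.25)·(0.25)) / 3 = 4.75/3 = 1.5833
  S[X_1,X_2] = ((-1.75)·(-0.75) + (0.25)·(-0.75) + (1.25)·(3.25) + (0.25)·(-1.75)) / 3 = 4.75/3 = 1.5833
  S[X_1,X_3] = ((-1.75)·(-3.25) + (0.25)·(-3.25) + (1.25)·(2.75) + (0.25)·(3.75)) / 3 = 9.25/3 = 3.0833
  S[X_2,X_2] = ((-0.75)·(-0.75) + (-0.75)·(-0.75) + (3.25)·(3.25) + (-1.75)·(-1.75)) / 3 = 14.75/3 = 4.9167
  S[X_2,X_3] = ((-0.75)·(-3.25) + (-0.75)·(-3.25) + (3.25)·(2.75) + (-1.75)·(3.75)) / 3 = 7.25/3 = 2.4167
  S[X_3,X_3] = ((-3.25)·(-3.25) + (-3.25)·(-3.25) + (2.75)·(2.75) + (3.75)·(3.75)) / 3 = 42.75/3 = 14.25

S is symmetric (S[j,i] = S[i,j]). Assembling:

S = [[1.5833, 1.5833, 3.0833],
 [1.5833, 4.9167, 2.4167],
 [3.0833, 2.4167, 14.25]]


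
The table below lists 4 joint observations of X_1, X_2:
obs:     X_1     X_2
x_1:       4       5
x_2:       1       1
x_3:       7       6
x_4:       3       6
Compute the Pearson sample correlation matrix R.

Step 1 — column means:
  mean(X_1) = (4 + 1 + 7 + 3) / 4 = 15/4 = 3.75
  mean(X_2) = (5 + 1 + 6 + 6) / 4 = 18/4 = 4.5

Step 2 — sample variances and covariances s[i,j] = (1/(n-1)) · Σ_k (x_{k,i} - mean_i) · (x_{k,j} - mean_j), with n-1 = 3:
  s[X_1,X_1] = ((0.25)·(0.25) + (-2.75)·(-2.75) + (3.25)·(3.25) + (-0.75)·(-0.75)) / 3 = 18.75/3 = 6.25
  s[X_1,X_2] = ((0.25)·(0.5) + (-2.75)·(-3.5) + (3.25)·(1.5) + (-0.75)·(1.5)) / 3 = 13.5/3 = 4.5
  s[X_2,X_2] = ((0.5)·(0.5) + (-3.5)·(-3.5) + (1.5)·(1.5) + (1.5)·(1.5)) / 3 = 17/3 = 5.6667
  Sample standard deviations s_i = √(s[i,i]):
  s(X_1) = √(6.25) = 2.5
  s(X_2) = √(5.6667) = 2.3805

Step 3 — r_{ij} = s_{ij} / (s_i · s_j):
  r[X_1,X_1] = 1 (diagonal).
  r[X_1,X_2] = 4.5 / (2.5 · 2.3805) = 4.5 / 5.9512 = 0.7562
  r[X_2,X_2] = 1 (diagonal).

R is symmetric with unit diagonal. Assembling:

R = [[1, 0.7562],
 [0.7562, 1]]


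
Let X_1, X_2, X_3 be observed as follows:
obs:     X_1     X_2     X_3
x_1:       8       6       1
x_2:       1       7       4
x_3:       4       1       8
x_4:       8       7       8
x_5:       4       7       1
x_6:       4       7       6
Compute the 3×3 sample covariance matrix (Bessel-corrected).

Step 1 — column means:
  mean(X_1) = (8 + 1 + 4 + 8 + 4 + 4) / 6 = 29/6 = 4.8333
  mean(X_2) = (6 + 7 + 1 + 7 + 7 + 7) / 6 = 35/6 = 5.8333
  mean(X_3) = (1 + 4 + 8 + 8 + 1 + 6) / 6 = 28/6 = 4.6667

Step 2 — sample covariance S[i,j] = (1/(n-1)) · Σ_k (x_{k,i} - mean_i) · (x_{k,j} - mean_j), with n-1 = 5.
  S[X_1,X_1] = ((3.1667)·(3.1667) + (-3.8333)·(-3.8333) + (-0.8333)·(-0.8333) + (3.1667)·(3.1667) + (-0.8333)·(-0.8333) + (-0.8333)·(-0.8333)) / 5 = 36.8333/5 = 7.3667
  S[X_1,X_2] = ((3.1667)·(0.1667) + (-3.8333)·(1.1667) + (-0.8333)·(-4.8333) + (3.1667)·(1.1667) + (-0.8333)·(1.1667) + (-0.8333)·(1.1667)) / 5 = 1.8333/5 = 0.3667
  S[X_1,X_3] = ((3.1667)·(-3.6667) + (-3.8333)·(-0.6667) + (-0.8333)·(3.3333) + (3.1667)·(3.3333) + (-0.8333)·(-3.6667) + (-0.8333)·(1.3333)) / 5 = 0.6667/5 = 0.1333
  S[X_2,X_2] = ((0.1667)·(0.1667) + (1.1667)·(1.1667) + (-4.8333)·(-4.8333) + (1.1667)·(1.1667) + (1.1667)·(1.1667) + (1.1667)·(1.1667)) / 5 = 28.8333/5 = 5.7667
  S[X_2,X_3] = ((0.1667)·(-3.6667) + (1.1667)·(-0.6667) + (-4.8333)·(3.3333) + (1.1667)·(3.3333) + (1.1667)·(-3.6667) + (1.1667)·(1.3333)) / 5 = -16.3333/5 = -3.2667
  S[X_3,X_3] = ((-3.6667)·(-3.6667) + (-0.6667)·(-0.6667) + (3.3333)·(3.3333) + (3.3333)·(3.3333) + (-3.6667)·(-3.6667) + (1.3333)·(1.3333)) / 5 = 51.3333/5 = 10.2667

S is symmetric (S[j,i] = S[i,j]). Assembling:

S = [[7.3667, 0.3667, 0.1333],
 [0.3667, 5.7667, -3.2667],
 [0.1333, -3.2667, 10.2667]]


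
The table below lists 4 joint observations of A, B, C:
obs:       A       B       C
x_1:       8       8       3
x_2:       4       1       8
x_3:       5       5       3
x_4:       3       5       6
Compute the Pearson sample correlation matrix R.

Step 1 — column means:
  mean(A) = (8 + 4 + 5 + 3) / 4 = 20/4 = 5
  mean(B) = (8 + 1 + 5 + 5) / 4 = 19/4 = 4.75
  mean(C) = (3 + 8 + 3 + 6) / 4 = 20/4 = 5

Step 2 — sample variances and covariances s[i,j] = (1/(n-1)) · Σ_k (x_{k,i} - mean_i) · (x_{k,j} - mean_j), with n-1 = 3:
  s[A,A] = ((3)·(3) + (-1)·(-1) + (0)·(0) + (-2)·(-2)) / 3 = 14/3 = 4.6667
  s[A,B] = ((3)·(3.25) + (-1)·(-3.75) + (0)·(0.25) + (-2)·(0.25)) / 3 = 13/3 = 4.3333
  s[A,C] = ((3)·(-2) + (-1)·(3) + (0)·(-2) + (-2)·(1)) / 3 = -11/3 = -3.6667
  s[B,B] = ((3.25)·(3.25) + (-3.75)·(-3.75) + (0.25)·(0.25) + (0.25)·(0.25)) / 3 = 24.75/3 = 8.25
  s[B,C] = ((3.25)·(-2) + (-3.75)·(3) + (0.25)·(-2) + (0.25)·(1)) / 3 = -18/3 = -6
  s[C,C] = ((-2)·(-2) + (3)·(3) + (-2)·(-2) + (1)·(1)) / 3 = 18/3 = 6
  Sample standard deviations s_i = √(s[i,i]):
  s(A) = √(4.6667) = 2.1602
  s(B) = √(8.25) = 2.8723
  s(C) = √(6) = 2.4495

Step 3 — r_{ij} = s_{ij} / (s_i · s_j):
  r[A,A] = 1 (diagonal).
  r[A,B] = 4.3333 / (2.1602 · 2.8723) = 4.3333 / 6.2048 = 0.6984
  r[A,C] = -3.6667 / (2.1602 · 2.4495) = -3.6667 / 5.2915 = -0.6929
  r[B,B] = 1 (diagonal).
  r[B,C] = -6 / (2.8723 · 2.4495) = -6 / 7.0356 = -0.8528
  r[C,C] = 1 (diagonal).

R is symmetric with unit diagonal. Assembling:

R = [[1, 0.6984, -0.6929],
 [0.6984, 1, -0.8528],
 [-0.6929, -0.8528, 1]]


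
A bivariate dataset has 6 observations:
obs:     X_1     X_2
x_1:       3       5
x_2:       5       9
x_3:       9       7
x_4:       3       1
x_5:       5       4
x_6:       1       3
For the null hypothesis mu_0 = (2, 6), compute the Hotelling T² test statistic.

Step 1 — sample mean vector:
  mean(X_1) = (3 + 5 + 9 + 3 + 5 + 1) / 6 = 26/6 = 4.3333
  mean(X_2) = (5 + 9 + 7 + 1 + 4 + 3) / 6 = 29/6 = 4.8333
  x̄ = (4.3333, 4.8333),  deviation x̄ - mu_0 = (4.3333, 4.8333) - (2, 6) = (2.3333, -1.1667).

Step 2 — sample covariance matrix, S[i,j] = (1/(n-1)) · Σ_k (x_{k,i} - mean_i) · (x_{k,j} - mean_j), divisor n-1 = 5:
  S[X_1,X_1] = ((-1.3333)·(-1.3333) + (0.6667)·(0.6667) + (4.6667)·(4.6667) + (-1.3333)·(-1.3333) + (0.6667)·(0.6667) + (-3.3333)·(-3.3333)) / 5 = 37.3333/5 = 7.4667
  S[X_1,X_2] = ((-1.3333)·(0.1667) + (0.6667)·(4.1667) + (4.6667)·(2.1667) + (-1.3333)·(-3.8333) + (0.6667)·(-0.8333) + (-3.3333)·(-1.8333)) / 5 = 23.3333/5 = 4.6667
  S[X_2,X_2] = ((0.1667)·(0.1667) + (4.1667)·(4.1667) + (2.1667)·(2.1667) + (-3.8333)·(-3.8333) + (-0.8333)·(-0.8333) + (-1.8333)·(-1.8333)) / 5 = 40.8333/5 = 8.1667
  S = [[7.4667, 4.6667],
 [4.6667, 8.1667]].

Step 3 — invert S. det(S) = 7.4667·8.1667 - (4.6667)² = 39.2.
  S^{-1} = (1/det) · [[d, -b], [-b, a]] = [[0.2083, -0.119],
 [-0.119, 0.1905]].

Step 4 — quadratic form (x̄ - mu_0)^T · S^{-1} · (x̄ - mu_0):
  S^{-1} · (x̄ - mu_0) = (0.625, -0.5),
  (x̄ - mu_0)^T · [...] = (2.3333)·(0.625) + (-1.1667)·(-0.5) = 2.0417.

Step 5 — scale by n: T² = 6 · 2.0417 = 12.25.

T² ≈ 12.25


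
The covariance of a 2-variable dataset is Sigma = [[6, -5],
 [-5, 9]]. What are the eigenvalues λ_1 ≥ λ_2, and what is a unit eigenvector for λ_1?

Step 1 — characteristic polynomial of 2×2 Sigma:
  det(Sigma - λI) = λ² - trace · λ + det = 0.
  trace = 6 + 9 = 15, det = 6·9 - (-5)² = 29.
Step 2 — discriminant:
  Δ = trace² - 4·det = 225 - 116 = 109.
Step 3 — eigenvalues:
  λ = (trace ± √Δ)/2 = (15 ± 10.4403)/2,
  λ_1 = 12.7202,  λ_2 = 2.2798.

Step 4 — unit eigenvector for λ_1: solve (Sigma - λ_1 I)v = 0. First row:
  (6 - 12.7202)·v_x + (-5)·v_y = 0, i.e. (-6.7202)·v_x + (-5)·v_y = 0,
  so v ∝ (b, λ_1 - a) = (-5, 6.7202); multiply by -1 so the first entry is positive: u = (5, -6.7202).
  ||u|| = √((5)² + (-6.7202)²) = √(70.1605) ≈ 8.3762,
  v_1 = u/||u|| ≈ (0.5969, -0.8023) (||v_1|| = 1).

λ_1 = 12.7202,  λ_2 = 2.2798;  v_1 ≈ (0.5969, -0.8023)


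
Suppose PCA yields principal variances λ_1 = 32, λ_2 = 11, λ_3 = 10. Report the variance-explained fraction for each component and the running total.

Step 1 — total variance = trace(Sigma) = Σ λ_i = 32 + 11 + 10 = 53.

Step 2 — fraction explained by component i = λ_i / Σ λ:
  PC1: 32/53 = 0.6038
  PC2: 11/53 = 0.2075
  PC3: 10/53 = 0.1887

Step 3 — cumulative fraction after k components = (λ_1 + ... + λ_k) / Σ λ:
  k = 1: 32/53 = 0.6038
  k = 2: (32 + 11)/53 = 43/53 = 0.8113
  k = 3: (32 + 11 + 10)/53 = 53/53 = 1

Summary (fraction, with percent):

explained: PC1 0.6038 (60.38%), PC2 0.2075 (20.75%), PC3 0.1887 (18.87%);  cumulative: 0.6038, 0.8113, 1


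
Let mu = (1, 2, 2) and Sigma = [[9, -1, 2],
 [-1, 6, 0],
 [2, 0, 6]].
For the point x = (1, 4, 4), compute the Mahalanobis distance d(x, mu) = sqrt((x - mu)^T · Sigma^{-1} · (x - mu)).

Step 1 — centre the observation: (x - mu) = (0, 2, 2).

Step 2 — invert Sigma (cofactor / det for 3×3, or solve directly):
  Sigma^{-1} = [[0.1224, 0.0204, -0.0408],
 [0.0204, 0.1701, -0.0068],
 [-0.0408, -0.0068, 0.1803]].

Step 3 — form the quadratic (x - mu)^T · Sigma^{-1} · (x - mu):
  Sigma^{-1} · (x - mu) = (-0.0408, 0.3265, 0.3469).
  (x - mu)^T · [Sigma^{-1} · (x - mu)] = (0)·(-0.0408) + (2)·(0.3265) + (2)·(0.3469) = 1.3469.

Step 4 — take square root: d = √(1.3469) ≈ 1.1606.

d(x, mu) = √(1.3469) ≈ 1.1606


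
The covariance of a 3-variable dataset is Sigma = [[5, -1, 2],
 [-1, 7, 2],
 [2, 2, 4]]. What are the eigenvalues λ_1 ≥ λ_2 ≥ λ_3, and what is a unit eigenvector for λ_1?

Step 1 — characteristic polynomial p(λ) = det(λI - Sigma) = λ³ - tr·λ² + c_1·λ - det, where tr = trace, c_1 = sum of the principal 2×2 minors, det = det(Sigma):
  tr = 5 + 7 + 4 = 16,
  c_1 = (5·7 - (-1)²) + (5·4 - (2)²) + (7·4 - (2)²) = 34 + 16 + 24 = 74,
  det = 5·(7·4 - (2)²) - (-1)·((-1)·4 - (2)·(2)) + (2)·((-1)·(2) - 7·(2)) = 5·(24) - (-1)·(-8) + (2)·(-16) = 80.
  So p(λ) = λ³ - 16λ² + 74λ - 80.
Step 2 — look for an integer root (rational root theorem: any rational root is an integer divisor of 80). Testing λ = 8:
  p(8) = 512 - 1024 + 592 - 80 = 0  ✓
  Dividing out (λ - 8): p(λ) = (λ - 8)(λ² - 8λ + 10).
Step 3 — remaining eigenvalues from the quadratic λ² - 8λ + 10 = 0:
  Δ = 8² - 4·10 = 64 - 40 = 24,  λ = (8 ± √24)/2 = (8 ± 4.899)/2 ≈ 6.4495 or 1.5505.
  Sorted: λ_1 = 8,  λ_2 = 6.4495,  λ_3 = 1.5505  (check: sum = 16 = tr ✓).

Step 4 — unit eigenvector for λ_1 = 8: v spans the null space of (Sigma - λ_1 I), whose rows are
  r_1 = (-3, -1, 2),  r_2 = (-1, -1, 2),  r_3 = (2, 2, -4).
  v is orthogonal to every row, so take v ∝ r_1 × r_2 = ((-1)·(2) - (2)·(-1), (2)·(-1) - (-3)·(2), (-3)·(-1) - (-1)·(-1)) = (0, 4, 2).
  Rescale (divide by 2): u = (0, 2, 1).
  ||u|| = √((0)² + (2)² + (1)²) = √(5) ≈ 2.2361,  v_1 = u/||u|| ≈ (0, 0.8944, 0.4472) (||v_1|| = 1).

λ_1 = 8,  λ_2 = 6.4495,  λ_3 = 1.5505;  v_1 ≈ (0, 0.8944, 0.4472)


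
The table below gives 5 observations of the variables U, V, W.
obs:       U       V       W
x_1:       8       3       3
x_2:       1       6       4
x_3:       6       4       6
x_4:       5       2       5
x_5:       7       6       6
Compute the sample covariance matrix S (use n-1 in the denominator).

Step 1 — column means:
  mean(U) = (8 + 1 + 6 + 5 + 7) / 5 = 27/5 = 5.4
  mean(V) = (3 + 6 + 4 + 2 + 6) / 5 = 21/5 = 4.2
  mean(W) = (3 + 4 + 6 + 5 + 6) / 5 = 24/5 = 4.8

Step 2 — sample covariance S[i,j] = (1/(n-1)) · Σ_k (x_{k,i} - mean_i) · (x_{k,j} - mean_j), with n-1 = 4.
  S[U,U] = ((2.6)·(2.6) + (-4.4)·(-4.4) + (0.6)·(0.6) + (-0.4)·(-0.4) + (1.6)·(1.6)) / 4 = 29.2/4 = 7.3
  S[U,V] = ((2.6)·(-1.2) + (-4.4)·(1.8) + (0.6)·(-0.2) + (-0.4)·(-2.2) + (1.6)·(1.8)) / 4 = -7.4/4 = -1.85
  S[U,W] = ((2.6)·(-1.8) + (-4.4)·(-0.8) + (0.6)·(1.2) + (-0.4)·(0.2) + (1.6)·(1.2)) / 4 = 1.4/4 = 0.35
  S[V,V] = ((-1.2)·(-1.2) + (1.8)·(1.8) + (-0.2)·(-0.2) + (-2.2)·(-2.2) + (1.8)·(1.8)) / 4 = 12.8/4 = 3.2
  S[V,W] = ((-1.2)·(-1.8) + (1.8)·(-0.8) + (-0.2)·(1.2) + (-2.2)·(0.2) + (1.8)·(1.2)) / 4 = 2.2/4 = 0.55
  S[W,W] = ((-1.8)·(-1.8) + (-0.8)·(-0.8) + (1.2)·(1.2) + (0.2)·(0.2) + (1.2)·(1.2)) / 4 = 6.8/4 = 1.7

S is symmetric (S[j,i] = S[i,j]). Assembling:

S = [[7.3, -1.85, 0.35],
 [-1.85, 3.2, 0.55],
 [0.35, 0.55, 1.7]]


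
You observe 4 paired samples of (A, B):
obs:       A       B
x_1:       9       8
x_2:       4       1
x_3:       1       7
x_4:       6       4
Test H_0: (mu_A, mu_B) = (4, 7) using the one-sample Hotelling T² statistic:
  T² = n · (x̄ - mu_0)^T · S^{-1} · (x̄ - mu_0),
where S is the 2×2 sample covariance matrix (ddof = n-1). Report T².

Step 1 — sample mean vector:
  mean(A) = (9 + 4 + 1 + 6) / 4 = 20/4 = 5
  mean(B) = (8 + 1 + 7 + 4) / 4 = 20/4 = 5
  x̄ = (5, 5),  deviation x̄ - mu_0 = (5, 5) - (4, 7) = (1, -2).

Step 2 — sample covariance matrix, S[i,j] = (1/(n-1)) · Σ_k (x_{k,i} - mean_i) · (x_{k,j} - mean_j), divisor n-1 = 3:
  S[A,A] = ((4)·(4) + (-1)·(-1) + (-4)·(-4) + (1)·(1)) / 3 = 34/3 = 11.3333
  S[A,B] = ((4)·(3) + (-1)·(-4) + (-4)·(2) + (1)·(-1)) / 3 = 7/3 = 2.3333
  S[B,B] = ((3)·(3) + (-4)·(-4) + (2)·(2) + (-1)·(-1)) / 3 = 30/3 = 10
  S = [[11.3333, 2.3333],
 [2.3333, 10]].

Step 3 — invert S. det(S) = 11.3333·10 - (2.3333)² = 107.8889.
  S^{-1} = (1/det) · [[d, -b], [-b, a]] = [[0.0927, -0.0216],
 [-0.0216, 0.105]].

Step 4 — quadratic form (x̄ - mu_0)^T · S^{-1} · (x̄ - mu_0):
  S^{-1} · (x̄ - mu_0) = (0.1359, -0.2317),
  (x̄ - mu_0)^T · [...] = (1)·(0.1359) + (-2)·(-0.2317) = 0.5994.

Step 5 — scale by n: T² = 4 · 0.5994 = 2.3975.

T² ≈ 2.3975


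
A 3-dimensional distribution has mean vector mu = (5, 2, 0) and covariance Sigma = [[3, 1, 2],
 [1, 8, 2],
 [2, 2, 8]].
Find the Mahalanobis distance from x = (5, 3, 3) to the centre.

Step 1 — centre the observation: (x - mu) = (0, 1, 3).

Step 2 — invert Sigma (cofactor / det for 3×3, or solve directly):
  Sigma^{-1} = [[0.4054, -0.027, -0.0946],
 [-0.027, 0.1351, -0.027],
 [-0.0946, -0.027, 0.1554]].

Step 3 — form the quadratic (x - mu)^T · Sigma^{-1} · (x - mu):
  Sigma^{-1} · (x - mu) = (-0.3108, 0.0541, 0.4392).
  (x - mu)^T · [Sigma^{-1} · (x - mu)] = (0)·(-0.3108) + (1)·(0.0541) + (3)·(0.4392) = 1.3716.

Step 4 — take square root: d = √(1.3716) ≈ 1.1712.

d(x, mu) = √(1.3716) ≈ 1.1712


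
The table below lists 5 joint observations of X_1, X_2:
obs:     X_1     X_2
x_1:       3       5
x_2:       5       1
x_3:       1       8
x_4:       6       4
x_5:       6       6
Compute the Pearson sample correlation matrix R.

Step 1 — column means:
  mean(X_1) = (3 + 5 + 1 + 6 + 6) / 5 = 21/5 = 4.2
  mean(X_2) = (5 + 1 + 8 + 4 + 6) / 5 = 24/5 = 4.8

Step 2 — sample variances and covariances s[i,j] = (1/(n-1)) · Σ_k (x_{k,i} - mean_i) · (x_{k,j} - mean_j), with n-1 = 4:
  s[X_1,X_1] = ((-1.2)·(-1.2) + (0.8)·(0.8) + (-3.2)·(-3.2) + (1.8)·(1.8) + (1.8)·(1.8)) / 4 = 18.8/4 = 4.7
  s[X_1,X_2] = ((-1.2)·(0.2) + (0.8)·(-3.8) + (-3.2)·(3.2) + (1.8)·(-0.8) + (1.8)·(1.2)) / 4 = -12.8/4 = -3.2
  s[X_2,X_2] = ((0.2)·(0.2) + (-3.8)·(-3.8) + (3.2)·(3.2) + (-0.8)·(-0.8) + (1.2)·(1.2)) / 4 = 26.8/4 = 6.7
  Sample standard deviations s_i = √(s[i,i]):
  s(X_1) = √(4.7) = 2.1679
  s(X_2) = √(6.7) = 2.5884

Step 3 — r_{ij} = s_{ij} / (s_i · s_j):
  r[X_1,X_1] = 1 (diagonal).
  r[X_1,X_2] = -3.2 / (2.1679 · 2.5884) = -3.2 / 5.6116 = -0.5702
  r[X_2,X_2] = 1 (diagonal).

R is symmetric with unit diagonal. Assembling:

R = [[1, -0.5702],
 [-0.5702, 1]]


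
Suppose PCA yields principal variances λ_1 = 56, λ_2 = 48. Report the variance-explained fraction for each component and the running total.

Step 1 — total variance = trace(Sigma) = Σ λ_i = 56 + 48 = 104.

Step 2 — fraction explained by component i = λ_i / Σ λ:
  PC1: 56/104 = 0.5385
  PC2: 48/104 = 0.4615

Step 3 — cumulative fraction after k components = (λ_1 + ... + λ_k) / Σ λ:
  k = 1: 56/104 = 0.5385
  k = 2: (56 + 48)/104 = 104/104 = 1

Summary (fraction, with percent):

explained: PC1 0.5385 (53.85%), PC2 0.4615 (46.15%);  cumulative: 0.5385, 1


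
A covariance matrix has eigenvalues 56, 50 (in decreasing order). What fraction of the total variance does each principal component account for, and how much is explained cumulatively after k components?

Step 1 — total variance = trace(Sigma) = Σ λ_i = 56 + 50 = 106.

Step 2 — fraction explained by component i = λ_i / Σ λ:
  PC1: 56/106 = 0.5283
  PC2: 50/106 = 0.4717

Step 3 — cumulative fraction after k components = (λ_1 + ... + λ_k) / Σ λ:
  k = 1: 56/106 = 0.5283
  k = 2: (56 + 50)/106 = 106/106 = 1

Summary (fraction, with percent):

explained: PC1 0.5283 (52.83%), PC2 0.4717 (47.17%);  cumulative: 0.5283, 1


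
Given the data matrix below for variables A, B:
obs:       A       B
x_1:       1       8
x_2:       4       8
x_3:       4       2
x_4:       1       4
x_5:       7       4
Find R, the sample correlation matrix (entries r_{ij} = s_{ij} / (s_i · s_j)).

Step 1 — column means:
  mean(A) = (1 + 4 + 4 + 1 + 7) / 5 = 17/5 = 3.4
  mean(B) = (8 + 8 + 2 + 4 + 4) / 5 = 26/5 = 5.2

Step 2 — sample variances and covariances s[i,j] = (1/(n-1)) · Σ_k (x_{k,i} - mean_i) · (x_{k,j} - mean_j), with n-1 = 4:
  s[A,A] = ((-2.4)·(-2.4) + (0.6)·(0.6) + (0.6)·(0.6) + (-2.4)·(-2.4) + (3.6)·(3.6)) / 4 = 25.2/4 = 6.3
  s[A,B] = ((-2.4)·(2.8) + (0.6)·(2.8) + (0.6)·(-3.2) + (-2.4)·(-1.2) + (3.6)·(-1.2)) / 4 = -8.4/4 = -2.1
  s[B,B] = ((2.8)·(2.8) + (2.8)·(2.8) + (-3.2)·(-3.2) + (-1.2)·(-1.2) + (-1.2)·(-1.2)) / 4 = 28.8/4 = 7.2
  Sample standard deviations s_i = √(s[i,i]):
  s(A) = √(6.3) = 2.51
  s(B) = √(7.2) = 2.6833

Step 3 — r_{ij} = s_{ij} / (s_i · s_j):
  r[A,A] = 1 (diagonal).
  r[A,B] = -2.1 / (2.51 · 2.6833) = -2.1 / 6.735 = -0.3118
  r[B,B] = 1 (diagonal).

R is symmetric with unit diagonal. Assembling:

R = [[1, -0.3118],
 [-0.3118, 1]]


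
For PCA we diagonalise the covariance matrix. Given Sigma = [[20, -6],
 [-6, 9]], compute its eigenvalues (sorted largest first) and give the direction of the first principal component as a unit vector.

Step 1 — characteristic polynomial of 2×2 Sigma:
  det(Sigma - λI) = λ² - trace · λ + det = 0.
  trace = 20 + 9 = 29, det = 20·9 - (-6)² = 144.
Step 2 — discriminant:
  Δ = trace² - 4·det = 841 - 576 = 265.
Step 3 — eigenvalues:
  λ = (trace ± √Δ)/2 = (29 ± 16.2788)/2,
  λ_1 = 22.6394,  λ_2 = 6.3606.

Step 4 — unit eigenvector for λ_1: solve (Sigma - λ_1 I)v = 0. First row:
  (20 - 22.6394)·v_x + (-6)·v_y = 0, i.e. (-2.6394)·v_x + (-6)·v_y = 0,
  so v ∝ (b, λ_1 - a) = (-6, 2.6394); multiply by -1 so the first entry is positive: u = (6, -2.6394).
  ||u|| = √((6)² + (-2.6394)²) = √(42.9665) ≈ 6.5549,
  v_1 = u/||u|| ≈ (0.9153, -0.4027) (||v_1|| = 1).

λ_1 = 22.6394,  λ_2 = 6.3606;  v_1 ≈ (0.9153, -0.4027)


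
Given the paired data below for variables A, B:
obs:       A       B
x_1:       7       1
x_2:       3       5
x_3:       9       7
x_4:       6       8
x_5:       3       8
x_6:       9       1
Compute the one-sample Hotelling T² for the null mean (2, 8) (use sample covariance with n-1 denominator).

Step 1 — sample mean vector:
  mean(A) = (7 + 3 + 9 + 6 + 3 + 9) / 6 = 37/6 = 6.1667
  mean(B) = (1 + 5 + 7 + 8 + 8 + 1) / 6 = 30/6 = 5
  x̄ = (6.1667, 5),  deviation x̄ - mu_0 = (6.1667, 5) - (2, 8) = (4.1667, -3).

Step 2 — sample covariance matrix, S[i,j] = (1/(n-1)) · Σ_k (x_{k,i} - mean_i) · (x_{k,j} - mean_j), divisor n-1 = 5:
  S[A,A] = ((0.8333)·(0.8333) + (-3.1667)·(-3.1667) + (2.8333)·(2.8333) + (-0.1667)·(-0.1667) + (-3.1667)·(-3.1667) + (2.8333)·(2.8333)) / 5 = 36.8333/5 = 7.3667
  S[A,B] = ((0.8333)·(-4) + (-3.1667)·(0) + (2.8333)·(2) + (-0.1667)·(3) + (-3.1667)·(3) + (2.8333)·(-4)) / 5 = -19/5 = -3.8
  S[B,B] = ((-4)·(-4) + (0)·(0) + (2)·(2) + (3)·(3) + (3)·(3) + (-4)·(-4)) / 5 = 54/5 = 10.8
  S = [[7.3667, -3.8],
 [-3.8, 10.8]].

Step 3 — invert S. det(S) = 7.3667·10.8 - (-3.8)² = 65.12.
  S^{-1} = (1/det) · [[d, -b], [-b, a]] = [[0.1658, 0.0584],
 [0.0584, 0.1131]].

Step 4 — quadratic form (x̄ - mu_0)^T · S^{-1} · (x̄ - mu_0):
  S^{-1} · (x̄ - mu_0) = (0.516, -0.0962),
  (x̄ - mu_0)^T · [...] = (4.1667)·(0.516) + (-3)·(-0.0962) = 2.4386.

Step 5 — scale by n: T² = 6 · 2.4386 = 14.6314.

T² ≈ 14.6314


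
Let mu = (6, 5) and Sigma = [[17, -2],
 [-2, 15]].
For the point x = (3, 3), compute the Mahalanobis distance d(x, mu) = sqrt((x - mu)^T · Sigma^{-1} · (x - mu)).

Step 1 — centre the observation: (x - mu) = (-3, -2).

Step 2 — invert Sigma. det(Sigma) = 17·15 - (-2)² = 251.
  Sigma^{-1} = (1/det) · [[d, -b], [-b, a]] = [[0.0598, 0.008],
 [0.008, 0.0677]].

Step 3 — form the quadratic (x - mu)^T · Sigma^{-1} · (x - mu):
  Sigma^{-1} · (x - mu) = (-0.1952, -0.1594).
  (x - mu)^T · [Sigma^{-1} · (x - mu)] = (-3)·(-0.1952) + (-2)·(-0.1594) = 0.9044.

Step 4 — take square root: d = √(0.9044) ≈ 0.951.

d(x, mu) = √(0.9044) ≈ 0.951


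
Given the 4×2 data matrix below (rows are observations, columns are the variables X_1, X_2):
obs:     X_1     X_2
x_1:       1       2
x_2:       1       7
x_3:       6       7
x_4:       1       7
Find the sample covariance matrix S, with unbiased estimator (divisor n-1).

Step 1 — column means:
  mean(X_1) = (1 + 1 + 6 + 1) / 4 = 9/4 = 2.25
  mean(X_2) = (2 + 7 + 7 + 7) / 4 = 23/4 = 5.75

Step 2 — sample covariance S[i,j] = (1/(n-1)) · Σ_k (x_{k,i} - mean_i) · (x_{k,j} - mean_j), with n-1 = 3.
  S[X_1,X_1] = ((-1.25)·(-1.25) + (-1.25)·(-1.25) + (3.75)·(3.75) + (-1.25)·(-1.25)) / 3 = 18.75/3 = 6.25
  S[X_1,X_2] = ((-1.25)·(-3.75) + (-1.25)·(1.25) + (3.75)·(1.25) + (-1.25)·(1.25)) / 3 = 6.25/3 = 2.0833
  S[X_2,X_2] = ((-3.75)·(-3.75) + (1.25)·(1.25) + (1.25)·(1.25) + (1.25)·(1.25)) / 3 = 18.75/3 = 6.25

S is symmetric (S[j,i] = S[i,j]). Assembling:

S = [[6.25, 2.0833],
 [2.0833, 6.25]]


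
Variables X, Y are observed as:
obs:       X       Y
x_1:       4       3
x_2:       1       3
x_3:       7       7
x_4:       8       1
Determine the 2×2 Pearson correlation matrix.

Step 1 — column means:
  mean(X) = (4 + 1 + 7 + 8) / 4 = 20/4 = 5
  mean(Y) = (3 + 3 + 7 + 1) / 4 = 14/4 = 3.5

Step 2 — sample variances and covariances s[i,j] = (1/(n-1)) · Σ_k (x_{k,i} - mean_i) · (x_{k,j} - mean_j), with n-1 = 3:
  s[X,X] = ((-1)·(-1) + (-4)·(-4) + (2)·(2) + (3)·(3)) / 3 = 30/3 = 10
  s[X,Y] = ((-1)·(-0.5) + (-4)·(-0.5) + (2)·(3.5) + (3)·(-2.5)) / 3 = 2/3 = 0.6667
  s[Y,Y] = ((-0.5)·(-0.5) + (-0.5)·(-0.5) + (3.5)·(3.5) + (-2.5)·(-2.5)) / 3 = 19/3 = 6.3333
  Sample standard deviations s_i = √(s[i,i]):
  s(X) = √(10) = 3.1623
  s(Y) = √(6.3333) = 2.5166

Step 3 — r_{ij} = s_{ij} / (s_i · s_j):
  r[X,X] = 1 (diagonal).
  r[X,Y] = 0.6667 / (3.1623 · 2.5166) = 0.6667 / 7.9582 = 0.0838
  r[Y,Y] = 1 (diagonal).

R is symmetric with unit diagonal. Assembling:

R = [[1, 0.0838],
 [0.0838, 1]]


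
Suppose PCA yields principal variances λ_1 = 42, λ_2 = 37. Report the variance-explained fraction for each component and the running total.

Step 1 — total variance = trace(Sigma) = Σ λ_i = 42 + 37 = 79.

Step 2 — fraction explained by component i = λ_i / Σ λ:
  PC1: 42/79 = 0.5316
  PC2: 37/79 = 0.4684

Step 3 — cumulative fraction after k components = (λ_1 + ... + λ_k) / Σ λ:
  k = 1: 42/79 = 0.5316
  k = 2: (42 + 37)/79 = 79/79 = 1

Summary (fraction, with percent):

explained: PC1 0.5316 (53.16%), PC2 0.4684 (46.84%);  cumulative: 0.5316, 1


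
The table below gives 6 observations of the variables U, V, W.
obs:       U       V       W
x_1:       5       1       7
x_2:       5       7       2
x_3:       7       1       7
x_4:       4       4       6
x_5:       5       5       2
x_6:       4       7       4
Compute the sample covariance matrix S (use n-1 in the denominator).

Step 1 — column means:
  mean(U) = (5 + 5 + 7 + 4 + 5 + 4) / 6 = 30/6 = 5
  mean(V) = (1 + 7 + 1 + 4 + 5 + 7) / 6 = 25/6 = 4.1667
  mean(W) = (7 + 2 + 7 + 6 + 2 + 4) / 6 = 28/6 = 4.6667

Step 2 — sample covariance S[i,j] = (1/(n-1)) · Σ_k (x_{k,i} - mean_i) · (x_{k,j} - mean_j), with n-1 = 5.
  S[U,U] = ((0)·(0) + (0)·(0) + (2)·(2) + (-1)·(-1) + (0)·(0) + (-1)·(-1)) / 5 = 6/5 = 1.2
  S[U,V] = ((0)·(-3.1667) + (0)·(2.8333) + (2)·(-3.1667) + (-1)·(-0.1667) + (0)·(0.8333) + (-1)·(2.8333)) / 5 = -9/5 = -1.8
  S[U,W] = ((0)·(2.3333) + (0)·(-2.6667) + (2)·(2.3333) + (-1)·(1.3333) + (0)·(-2.6667) + (-1)·(-0.6667)) / 5 = 4/5 = 0.8
  S[V,V] = ((-3.1667)·(-3.1667) + (2.8333)·(2.8333) + (-3.1667)·(-3.1667) + (-0.1667)·(-0.1667) + (0.8333)·(0.8333) + (2.8333)·(2.8333)) / 5 = 36.8333/5 = 7.3667
  S[V,W] = ((-3.1667)·(2.3333) + (2.8333)·(-2.6667) + (-3.1667)·(2.3333) + (-0.1667)·(1.3333) + (0.8333)·(-2.6667) + (2.8333)·(-0.6667)) / 5 = -26.6667/5 = -5.3333
  S[W,W] = ((2.3333)·(2.3333) + (-2.6667)·(-2.6667) + (2.3333)·(2.3333) + (1.3333)·(1.3333) + (-2.6667)·(-2.6667) + (-0.6667)·(-0.6667)) / 5 = 27.3333/5 = 5.4667

S is symmetric (S[j,i] = S[i,j]). Assembling:

S = [[1.2, -1.8, 0.8],
 [-1.8, 7.3667, -5.3333],
 [0.8, -5.3333, 5.4667]]
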